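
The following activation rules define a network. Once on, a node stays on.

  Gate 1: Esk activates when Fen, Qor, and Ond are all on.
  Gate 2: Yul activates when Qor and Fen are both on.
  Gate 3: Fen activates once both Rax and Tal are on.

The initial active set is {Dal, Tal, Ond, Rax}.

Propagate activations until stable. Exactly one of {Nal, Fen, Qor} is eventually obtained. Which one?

Fen

Rax and Tal are on, so Fen activates (Gate 3).
No rule produces Qor, and it is not given. No rule produces Nal, and it is not given.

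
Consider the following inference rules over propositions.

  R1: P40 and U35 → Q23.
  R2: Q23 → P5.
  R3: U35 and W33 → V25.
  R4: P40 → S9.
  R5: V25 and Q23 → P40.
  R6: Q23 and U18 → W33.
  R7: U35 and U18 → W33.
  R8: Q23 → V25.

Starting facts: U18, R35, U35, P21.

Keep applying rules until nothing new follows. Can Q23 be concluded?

No

Q23 would need P40 and U35 (R1), but P40 is never established.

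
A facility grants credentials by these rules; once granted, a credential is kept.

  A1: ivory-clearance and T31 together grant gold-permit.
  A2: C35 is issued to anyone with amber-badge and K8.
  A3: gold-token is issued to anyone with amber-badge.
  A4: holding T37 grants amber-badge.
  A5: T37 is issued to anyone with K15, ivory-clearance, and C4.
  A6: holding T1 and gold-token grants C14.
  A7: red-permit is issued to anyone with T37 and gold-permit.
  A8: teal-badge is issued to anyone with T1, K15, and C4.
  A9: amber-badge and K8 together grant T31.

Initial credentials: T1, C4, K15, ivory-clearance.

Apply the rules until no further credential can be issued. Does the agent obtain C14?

Holding K15, ivory-clearance, and C4 grants T37 (A5).
Holding T37 grants amber-badge (A4).
Holding amber-badge grants gold-token (A3).
Holding T1 and gold-token grants C14 (A6).

Yes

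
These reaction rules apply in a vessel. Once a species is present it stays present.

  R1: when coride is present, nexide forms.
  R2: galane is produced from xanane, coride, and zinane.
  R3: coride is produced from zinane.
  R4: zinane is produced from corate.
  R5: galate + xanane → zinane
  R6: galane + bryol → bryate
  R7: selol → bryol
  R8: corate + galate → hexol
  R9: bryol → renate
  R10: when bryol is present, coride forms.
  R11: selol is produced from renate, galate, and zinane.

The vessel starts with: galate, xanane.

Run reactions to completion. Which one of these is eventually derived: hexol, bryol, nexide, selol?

galate and xanane present → zinane forms (R5).
zinane present → coride forms (R3).
coride present → nexide forms (R1).
hexol would need corate and galate (R8), but corate never forms. selol would need renate, galate, and zinane (R11), but renate never forms. bryol would need selol (R7), but selol never forms.

nexide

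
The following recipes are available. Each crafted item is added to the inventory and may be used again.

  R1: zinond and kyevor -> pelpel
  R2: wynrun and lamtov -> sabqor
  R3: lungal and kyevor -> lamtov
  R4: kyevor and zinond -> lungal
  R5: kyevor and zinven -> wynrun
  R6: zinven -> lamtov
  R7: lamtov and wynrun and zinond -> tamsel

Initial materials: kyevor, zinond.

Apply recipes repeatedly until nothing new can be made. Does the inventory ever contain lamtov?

Yes

kyevor and zinond -> lungal (R4).
Using R3, lungal and kyevor make lamtov.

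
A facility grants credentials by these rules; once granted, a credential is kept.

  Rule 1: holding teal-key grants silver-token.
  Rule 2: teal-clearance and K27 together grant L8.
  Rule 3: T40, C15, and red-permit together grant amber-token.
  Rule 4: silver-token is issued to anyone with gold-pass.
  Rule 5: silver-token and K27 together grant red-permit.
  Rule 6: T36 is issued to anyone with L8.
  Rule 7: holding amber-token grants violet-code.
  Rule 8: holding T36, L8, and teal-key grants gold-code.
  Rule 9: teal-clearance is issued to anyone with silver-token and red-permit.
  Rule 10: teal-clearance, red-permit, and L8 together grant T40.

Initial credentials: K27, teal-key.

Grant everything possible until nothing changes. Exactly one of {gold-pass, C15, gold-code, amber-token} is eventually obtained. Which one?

Holding teal-key grants silver-token (Rule 1).
Holding silver-token and K27 grants red-permit (Rule 5).
Holding silver-token and red-permit grants teal-clearance (Rule 9).
Holding teal-clearance and K27 grants L8 (Rule 2).
Holding L8 grants T36 (Rule 6).
Holding T36, L8, and teal-key grants gold-code (Rule 8).
No rule produces gold-pass, and it is not given. No rule produces C15, and it is not given. amber-token would need T40, C15, and red-permit (Rule 3), but C15 is never granted.

gold-code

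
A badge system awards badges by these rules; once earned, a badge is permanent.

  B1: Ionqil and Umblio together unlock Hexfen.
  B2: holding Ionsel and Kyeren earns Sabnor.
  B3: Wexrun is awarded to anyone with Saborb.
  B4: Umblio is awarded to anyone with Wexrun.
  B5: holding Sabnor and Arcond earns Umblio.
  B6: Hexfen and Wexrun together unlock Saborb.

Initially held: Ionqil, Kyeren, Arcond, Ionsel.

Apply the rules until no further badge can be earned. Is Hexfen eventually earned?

Yes

With Ionsel and Kyeren, Sabnor is earned (B2).
With Sabnor and Arcond, Umblio is earned (B5).
With Ionqil and Umblio, Hexfen is earned (B1).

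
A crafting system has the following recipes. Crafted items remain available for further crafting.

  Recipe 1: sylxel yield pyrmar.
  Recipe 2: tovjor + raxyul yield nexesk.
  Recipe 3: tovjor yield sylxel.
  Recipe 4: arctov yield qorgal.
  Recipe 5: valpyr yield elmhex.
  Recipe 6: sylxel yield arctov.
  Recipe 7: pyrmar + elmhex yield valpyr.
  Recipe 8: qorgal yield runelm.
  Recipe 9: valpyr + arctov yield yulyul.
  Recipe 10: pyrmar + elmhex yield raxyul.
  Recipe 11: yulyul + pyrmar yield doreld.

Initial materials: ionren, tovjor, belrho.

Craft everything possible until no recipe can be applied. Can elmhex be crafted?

No

elmhex would need valpyr (Recipe 5), but valpyr is never obtained.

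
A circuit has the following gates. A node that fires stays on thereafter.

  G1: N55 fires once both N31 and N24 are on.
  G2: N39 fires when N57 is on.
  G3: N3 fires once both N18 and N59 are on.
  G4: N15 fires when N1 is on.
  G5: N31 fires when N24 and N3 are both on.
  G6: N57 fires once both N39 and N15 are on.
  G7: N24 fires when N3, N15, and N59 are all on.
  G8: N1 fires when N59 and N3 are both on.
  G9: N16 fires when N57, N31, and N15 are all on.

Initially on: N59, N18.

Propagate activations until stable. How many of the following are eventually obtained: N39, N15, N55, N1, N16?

G3: N18 and N59 on → N3 on.
N59 and N3 are on, so N1 fires (G8).
N1 is on, so N15 fires (G4).
N3, N15, and N59 are on, so N24 fires (G7).
G5: N24 and N3 on → N31 on.
N31 and N24 are on, so N55 fires (G1).
N39 would need N57 (G2), but N57 never turns on.
N15: reached.
N55: reached.
N1: reached.
N16 would need N57, N31, and N15 (G9), but N57 never turns on.
Reached: N15, N55, and N1 — 3 of the 5.

3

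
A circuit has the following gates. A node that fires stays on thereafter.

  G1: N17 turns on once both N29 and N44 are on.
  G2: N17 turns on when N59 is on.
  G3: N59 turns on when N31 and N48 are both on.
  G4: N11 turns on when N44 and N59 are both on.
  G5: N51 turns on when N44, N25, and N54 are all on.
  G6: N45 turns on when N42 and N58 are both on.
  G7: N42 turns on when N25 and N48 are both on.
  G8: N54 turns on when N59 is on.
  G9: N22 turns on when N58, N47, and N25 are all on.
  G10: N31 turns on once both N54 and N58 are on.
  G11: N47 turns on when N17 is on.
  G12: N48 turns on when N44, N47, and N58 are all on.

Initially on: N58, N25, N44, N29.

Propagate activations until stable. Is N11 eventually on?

No

N11 would need N44 and N59 (G4), but N59 never turns on.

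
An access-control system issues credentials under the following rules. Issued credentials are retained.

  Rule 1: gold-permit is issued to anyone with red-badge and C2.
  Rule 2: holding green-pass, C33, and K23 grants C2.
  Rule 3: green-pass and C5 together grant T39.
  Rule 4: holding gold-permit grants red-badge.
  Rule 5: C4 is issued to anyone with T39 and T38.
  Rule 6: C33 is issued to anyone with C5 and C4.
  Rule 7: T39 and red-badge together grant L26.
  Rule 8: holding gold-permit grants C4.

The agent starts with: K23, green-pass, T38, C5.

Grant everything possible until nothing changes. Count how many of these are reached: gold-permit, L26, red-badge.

0

gold-permit would need red-badge and C2 (Rule 1), but red-badge is never granted.
L26 would need T39 and red-badge (Rule 7), but red-badge is never granted.
red-badge would need gold-permit (Rule 4), but gold-permit is never granted.
None of the 3 are reached.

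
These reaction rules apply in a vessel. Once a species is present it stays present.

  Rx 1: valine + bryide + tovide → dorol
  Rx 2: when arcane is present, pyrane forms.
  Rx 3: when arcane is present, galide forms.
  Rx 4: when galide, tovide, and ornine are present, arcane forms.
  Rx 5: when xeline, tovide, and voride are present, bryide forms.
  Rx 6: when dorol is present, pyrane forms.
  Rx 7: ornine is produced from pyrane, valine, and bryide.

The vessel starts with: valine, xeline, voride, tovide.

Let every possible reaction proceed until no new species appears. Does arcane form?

No

arcane would need galide, tovide, and ornine (Rx 4), but galide never forms.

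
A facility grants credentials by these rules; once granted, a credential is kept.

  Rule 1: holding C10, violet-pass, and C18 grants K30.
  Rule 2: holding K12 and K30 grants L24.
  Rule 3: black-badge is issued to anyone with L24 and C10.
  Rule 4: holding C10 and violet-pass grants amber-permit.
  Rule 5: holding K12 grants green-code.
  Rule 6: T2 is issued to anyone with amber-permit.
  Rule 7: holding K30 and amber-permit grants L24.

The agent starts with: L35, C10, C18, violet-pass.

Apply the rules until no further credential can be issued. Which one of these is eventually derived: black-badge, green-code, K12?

black-badge

Holding C10, violet-pass, and C18 grants K30 (Rule 1).
Holding C10 and violet-pass grants amber-permit (Rule 4).
Holding K30 and amber-permit grants L24 (Rule 7).
Holding L24 and C10 grants black-badge (Rule 3).
green-code would need K12 (Rule 5), but K12 is never granted. No rule produces K12, and it is not given.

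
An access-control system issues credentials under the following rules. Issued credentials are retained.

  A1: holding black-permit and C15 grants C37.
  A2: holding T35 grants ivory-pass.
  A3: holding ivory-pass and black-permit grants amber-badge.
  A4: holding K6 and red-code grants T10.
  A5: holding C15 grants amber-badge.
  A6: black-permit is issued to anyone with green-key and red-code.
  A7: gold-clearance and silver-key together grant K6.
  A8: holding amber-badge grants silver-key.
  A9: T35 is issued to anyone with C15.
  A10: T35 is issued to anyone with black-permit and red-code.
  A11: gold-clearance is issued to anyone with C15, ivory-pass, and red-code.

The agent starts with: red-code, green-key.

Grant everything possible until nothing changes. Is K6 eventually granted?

K6 would need gold-clearance and silver-key (A7), but gold-clearance is never granted.

No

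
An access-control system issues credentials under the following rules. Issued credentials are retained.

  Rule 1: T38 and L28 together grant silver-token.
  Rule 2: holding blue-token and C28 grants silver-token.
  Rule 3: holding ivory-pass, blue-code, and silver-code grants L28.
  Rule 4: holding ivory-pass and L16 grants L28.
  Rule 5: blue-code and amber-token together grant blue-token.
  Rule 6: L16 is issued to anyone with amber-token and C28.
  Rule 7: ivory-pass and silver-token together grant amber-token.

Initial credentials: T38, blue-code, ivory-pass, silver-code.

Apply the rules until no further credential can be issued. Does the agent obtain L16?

No

L16 would need amber-token and C28 (Rule 6), but C28 is never granted.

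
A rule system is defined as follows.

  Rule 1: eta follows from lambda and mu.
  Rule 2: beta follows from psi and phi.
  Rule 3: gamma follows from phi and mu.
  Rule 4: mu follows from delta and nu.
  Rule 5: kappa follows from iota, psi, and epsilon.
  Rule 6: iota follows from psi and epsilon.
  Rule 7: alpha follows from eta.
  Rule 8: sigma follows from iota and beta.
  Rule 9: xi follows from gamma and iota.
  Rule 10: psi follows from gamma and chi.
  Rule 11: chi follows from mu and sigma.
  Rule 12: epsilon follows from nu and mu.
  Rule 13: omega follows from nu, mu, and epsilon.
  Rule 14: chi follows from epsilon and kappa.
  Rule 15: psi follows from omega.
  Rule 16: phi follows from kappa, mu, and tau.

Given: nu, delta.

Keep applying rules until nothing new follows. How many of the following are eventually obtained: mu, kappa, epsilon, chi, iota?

delta and nu hold, so mu follows (Rule 4).
nu and mu hold, so epsilon follows (Rule 12).
From nu, mu, and epsilon, Rule 13 gives omega.
From omega, Rule 15 gives psi.
From psi and epsilon, Rule 6 gives iota.
From iota, psi, and epsilon, Rule 5 gives kappa.
From epsilon and kappa, Rule 14 gives chi.
mu: reached.
kappa: reached.
epsilon: reached.
chi: reached.
iota: reached.
All 5 are reached.

5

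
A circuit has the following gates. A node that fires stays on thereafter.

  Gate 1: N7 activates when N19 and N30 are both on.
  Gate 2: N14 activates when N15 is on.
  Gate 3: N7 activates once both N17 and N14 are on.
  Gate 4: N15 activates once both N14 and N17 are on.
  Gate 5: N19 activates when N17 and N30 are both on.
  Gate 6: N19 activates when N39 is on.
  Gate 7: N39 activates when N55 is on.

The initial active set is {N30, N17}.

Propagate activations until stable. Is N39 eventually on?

No

N39 would need N55 (Gate 7), but N55 never turns on.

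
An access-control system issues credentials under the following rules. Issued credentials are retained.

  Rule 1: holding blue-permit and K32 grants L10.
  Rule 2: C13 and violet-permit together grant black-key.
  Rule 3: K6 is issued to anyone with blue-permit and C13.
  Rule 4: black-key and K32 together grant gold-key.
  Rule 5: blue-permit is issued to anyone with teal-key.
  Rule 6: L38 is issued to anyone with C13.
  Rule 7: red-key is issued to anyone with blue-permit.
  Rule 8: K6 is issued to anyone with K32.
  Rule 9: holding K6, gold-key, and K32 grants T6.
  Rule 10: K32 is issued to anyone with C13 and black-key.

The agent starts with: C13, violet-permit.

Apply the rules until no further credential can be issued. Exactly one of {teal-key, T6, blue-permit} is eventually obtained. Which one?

T6

Holding C13 and violet-permit grants black-key (Rule 2).
Holding C13 and black-key grants K32 (Rule 10).
Holding K32 grants K6 (Rule 8).
Holding black-key and K32 grants gold-key (Rule 4).
Holding K6, gold-key, and K32 grants T6 (Rule 9).
No rule produces teal-key, and it is not given. blue-permit would need teal-key (Rule 5), but teal-key is never granted.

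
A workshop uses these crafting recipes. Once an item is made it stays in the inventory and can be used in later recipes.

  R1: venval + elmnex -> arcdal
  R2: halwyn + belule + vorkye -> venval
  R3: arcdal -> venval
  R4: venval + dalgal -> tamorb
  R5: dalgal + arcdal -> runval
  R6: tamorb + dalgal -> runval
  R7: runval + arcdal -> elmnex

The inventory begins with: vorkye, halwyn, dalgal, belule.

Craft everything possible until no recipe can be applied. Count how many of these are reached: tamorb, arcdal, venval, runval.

3

halwyn + belule + vorkye -> venval (R2).
venval + dalgal -> tamorb (R4).
Using R6, tamorb and dalgal make runval.
tamorb: reached.
arcdal would need venval and elmnex (R1), but elmnex is never obtained.
venval: reached.
runval: reached.
Reached: tamorb, venval, and runval — 3 of the 4.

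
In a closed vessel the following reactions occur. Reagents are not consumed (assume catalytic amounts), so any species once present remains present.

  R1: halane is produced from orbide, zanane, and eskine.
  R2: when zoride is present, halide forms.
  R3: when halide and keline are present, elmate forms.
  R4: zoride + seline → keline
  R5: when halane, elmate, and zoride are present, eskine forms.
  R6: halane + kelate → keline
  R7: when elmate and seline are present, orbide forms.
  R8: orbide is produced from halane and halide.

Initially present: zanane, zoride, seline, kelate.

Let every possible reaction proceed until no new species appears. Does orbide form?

Yes

zoride and seline present → keline forms (R4).
zoride present → halide forms (R2).
halide and keline present → elmate forms (R3).
elmate and seline present → orbide forms (R7).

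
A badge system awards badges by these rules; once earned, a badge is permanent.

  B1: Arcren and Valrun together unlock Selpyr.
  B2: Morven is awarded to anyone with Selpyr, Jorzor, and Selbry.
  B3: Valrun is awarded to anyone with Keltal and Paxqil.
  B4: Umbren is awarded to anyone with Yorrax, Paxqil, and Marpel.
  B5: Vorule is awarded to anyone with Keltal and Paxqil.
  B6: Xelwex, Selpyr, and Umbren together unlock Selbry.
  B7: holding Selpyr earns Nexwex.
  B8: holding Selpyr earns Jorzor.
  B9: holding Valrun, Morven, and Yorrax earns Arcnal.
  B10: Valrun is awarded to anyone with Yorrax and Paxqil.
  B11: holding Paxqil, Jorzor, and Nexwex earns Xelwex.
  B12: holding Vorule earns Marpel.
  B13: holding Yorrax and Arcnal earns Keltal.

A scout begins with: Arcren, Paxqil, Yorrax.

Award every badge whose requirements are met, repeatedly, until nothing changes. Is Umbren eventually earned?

No

Umbren would need Yorrax, Paxqil, and Marpel (B4), but Marpel is never earned.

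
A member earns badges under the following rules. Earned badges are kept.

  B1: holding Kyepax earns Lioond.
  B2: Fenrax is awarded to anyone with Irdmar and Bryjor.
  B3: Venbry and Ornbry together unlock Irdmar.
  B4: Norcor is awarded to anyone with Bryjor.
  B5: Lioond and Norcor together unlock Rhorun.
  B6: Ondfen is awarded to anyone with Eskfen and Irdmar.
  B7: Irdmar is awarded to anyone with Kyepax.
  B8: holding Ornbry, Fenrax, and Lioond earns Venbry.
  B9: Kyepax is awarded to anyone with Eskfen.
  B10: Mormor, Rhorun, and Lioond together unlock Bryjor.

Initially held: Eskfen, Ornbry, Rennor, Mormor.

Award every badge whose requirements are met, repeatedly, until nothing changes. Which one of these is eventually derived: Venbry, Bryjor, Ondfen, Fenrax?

Ondfen

With Eskfen, Kyepax is earned (B9).
With Kyepax, Irdmar is earned (B7).
With Eskfen and Irdmar, Ondfen is earned (B6).
Bryjor would need Mormor, Rhorun, and Lioond (B10), but Rhorun is never earned. Venbry would need Ornbry, Fenrax, and Lioond (B8), but Fenrax is never earned. Fenrax would need Irdmar and Bryjor (B2), but Bryjor is never earned.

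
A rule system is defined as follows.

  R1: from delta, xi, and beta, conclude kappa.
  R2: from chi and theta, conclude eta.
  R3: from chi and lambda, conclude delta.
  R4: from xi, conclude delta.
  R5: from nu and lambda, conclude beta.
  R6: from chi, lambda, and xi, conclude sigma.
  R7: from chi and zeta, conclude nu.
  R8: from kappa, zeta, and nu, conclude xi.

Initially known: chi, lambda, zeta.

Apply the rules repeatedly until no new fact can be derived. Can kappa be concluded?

No

kappa would need delta, xi, and beta (R1), but xi is never established.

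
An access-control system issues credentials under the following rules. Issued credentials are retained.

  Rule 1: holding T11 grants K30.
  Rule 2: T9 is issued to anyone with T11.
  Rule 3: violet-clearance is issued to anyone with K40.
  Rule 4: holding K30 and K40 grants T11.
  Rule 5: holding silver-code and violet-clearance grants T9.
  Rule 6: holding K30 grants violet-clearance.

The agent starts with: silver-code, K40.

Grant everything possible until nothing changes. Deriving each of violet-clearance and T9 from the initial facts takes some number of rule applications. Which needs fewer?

violet-clearance

violet-clearance: Holding K40 grants violet-clearance (Rule 3). [1 rule application]
T9: Holding K40 grants violet-clearance (Rule 3). Holding silver-code and violet-clearance grants T9 (Rule 5). [2 rule applications]
violet-clearance needs fewer.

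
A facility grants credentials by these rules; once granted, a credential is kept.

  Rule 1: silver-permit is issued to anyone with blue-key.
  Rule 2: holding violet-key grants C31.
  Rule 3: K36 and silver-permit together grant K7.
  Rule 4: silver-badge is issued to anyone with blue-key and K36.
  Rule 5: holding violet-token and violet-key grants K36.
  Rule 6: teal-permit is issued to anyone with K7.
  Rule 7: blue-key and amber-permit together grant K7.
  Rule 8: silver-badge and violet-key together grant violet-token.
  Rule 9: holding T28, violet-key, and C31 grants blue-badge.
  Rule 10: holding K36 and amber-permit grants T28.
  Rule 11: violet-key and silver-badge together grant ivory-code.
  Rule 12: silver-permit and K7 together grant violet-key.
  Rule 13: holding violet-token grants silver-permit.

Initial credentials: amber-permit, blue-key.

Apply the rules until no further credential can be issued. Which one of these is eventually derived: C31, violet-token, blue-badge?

Holding blue-key grants silver-permit (Rule 1).
Holding blue-key and amber-permit grants K7 (Rule 7).
Holding silver-permit and K7 grants violet-key (Rule 12).
Holding violet-key grants C31 (Rule 2).
blue-badge would need T28, violet-key, and C31 (Rule 9), but T28 is never granted. violet-token would need silver-badge and violet-key (Rule 8), but silver-badge is never granted.

C31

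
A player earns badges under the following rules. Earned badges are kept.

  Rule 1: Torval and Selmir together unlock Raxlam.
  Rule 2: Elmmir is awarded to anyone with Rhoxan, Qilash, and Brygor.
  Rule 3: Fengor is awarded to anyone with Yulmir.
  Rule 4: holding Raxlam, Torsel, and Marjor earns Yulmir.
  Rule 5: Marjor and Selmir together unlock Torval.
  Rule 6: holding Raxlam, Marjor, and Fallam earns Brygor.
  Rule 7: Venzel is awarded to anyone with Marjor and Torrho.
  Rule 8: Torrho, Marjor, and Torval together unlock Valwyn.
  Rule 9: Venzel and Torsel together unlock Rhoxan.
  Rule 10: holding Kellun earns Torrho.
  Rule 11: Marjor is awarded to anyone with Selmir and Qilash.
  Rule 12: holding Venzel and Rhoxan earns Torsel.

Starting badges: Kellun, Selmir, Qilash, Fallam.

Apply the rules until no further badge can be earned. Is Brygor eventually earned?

With Selmir and Qilash, Marjor is earned (Rule 11).
With Marjor and Selmir, Torval is earned (Rule 5).
With Torval and Selmir, Raxlam is earned (Rule 1).
With Raxlam, Marjor, and Fallam, Brygor is earned (Rule 6).

Yes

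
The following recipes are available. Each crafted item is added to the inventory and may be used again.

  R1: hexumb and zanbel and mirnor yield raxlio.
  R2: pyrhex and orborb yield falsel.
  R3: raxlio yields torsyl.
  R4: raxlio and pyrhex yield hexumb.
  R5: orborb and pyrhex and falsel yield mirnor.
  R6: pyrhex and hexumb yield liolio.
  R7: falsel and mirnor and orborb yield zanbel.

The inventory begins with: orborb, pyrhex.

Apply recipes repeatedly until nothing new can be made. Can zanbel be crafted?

Yes

Using R2, pyrhex and orborb make falsel.
Using R5, orborb, pyrhex, and falsel make mirnor.
Using R7, falsel, mirnor, and orborb make zanbel.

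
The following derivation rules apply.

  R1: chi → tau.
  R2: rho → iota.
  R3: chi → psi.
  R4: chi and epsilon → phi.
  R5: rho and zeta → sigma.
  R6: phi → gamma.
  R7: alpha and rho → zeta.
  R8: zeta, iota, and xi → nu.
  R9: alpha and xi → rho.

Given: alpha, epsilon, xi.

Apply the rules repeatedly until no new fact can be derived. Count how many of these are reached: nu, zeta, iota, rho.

4

alpha and xi hold, so rho follows (R9).
alpha and rho hold, so zeta follows (R7).
rho holds, so iota follows (R2).
From zeta, iota, and xi, R8 gives nu.
nu: reached.
zeta: reached.
iota: reached.
rho: reached.
All 4 are reached.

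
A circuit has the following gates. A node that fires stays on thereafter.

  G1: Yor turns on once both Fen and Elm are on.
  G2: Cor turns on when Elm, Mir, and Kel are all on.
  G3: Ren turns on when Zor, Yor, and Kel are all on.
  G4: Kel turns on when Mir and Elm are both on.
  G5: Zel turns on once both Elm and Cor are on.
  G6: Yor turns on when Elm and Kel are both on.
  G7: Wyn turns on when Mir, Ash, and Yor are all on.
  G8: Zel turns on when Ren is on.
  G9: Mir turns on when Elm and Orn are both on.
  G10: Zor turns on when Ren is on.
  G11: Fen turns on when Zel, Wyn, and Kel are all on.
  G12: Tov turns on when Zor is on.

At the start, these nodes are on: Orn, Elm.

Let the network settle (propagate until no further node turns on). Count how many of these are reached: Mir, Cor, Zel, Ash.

Elm and Orn are on, so Mir turns on (G9).
G4: Mir and Elm on → Kel on.
Elm, Mir, and Kel are on, so Cor turns on (G2).
Elm and Cor are on, so Zel turns on (G5).
Mir: reached.
Cor: reached.
Zel: reached.
No rule produces Ash, and it is not given.
Reached: Mir, Cor, and Zel — 3 of the 4.

3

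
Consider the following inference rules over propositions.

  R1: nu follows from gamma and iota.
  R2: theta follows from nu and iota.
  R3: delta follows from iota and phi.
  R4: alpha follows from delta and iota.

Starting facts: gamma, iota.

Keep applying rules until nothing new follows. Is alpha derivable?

alpha would need delta and iota (R4), but delta is never established.

No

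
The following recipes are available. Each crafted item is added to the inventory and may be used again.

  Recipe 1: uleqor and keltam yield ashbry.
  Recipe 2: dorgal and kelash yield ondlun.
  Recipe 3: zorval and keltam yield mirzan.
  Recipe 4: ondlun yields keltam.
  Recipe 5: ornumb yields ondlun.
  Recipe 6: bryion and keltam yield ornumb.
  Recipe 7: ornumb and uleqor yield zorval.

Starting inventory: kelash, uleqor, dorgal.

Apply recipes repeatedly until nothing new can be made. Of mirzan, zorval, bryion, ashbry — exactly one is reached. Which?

Using Recipe 2, dorgal and kelash make ondlun.
ondlun → keltam (Recipe 4).
Using Recipe 1, uleqor and keltam make ashbry.
No rule produces bryion, and it is not given. mirzan would need zorval and keltam (Recipe 3), but zorval is never obtained. zorval would need ornumb and uleqor (Recipe 7), but ornumb is never obtained.

ashbry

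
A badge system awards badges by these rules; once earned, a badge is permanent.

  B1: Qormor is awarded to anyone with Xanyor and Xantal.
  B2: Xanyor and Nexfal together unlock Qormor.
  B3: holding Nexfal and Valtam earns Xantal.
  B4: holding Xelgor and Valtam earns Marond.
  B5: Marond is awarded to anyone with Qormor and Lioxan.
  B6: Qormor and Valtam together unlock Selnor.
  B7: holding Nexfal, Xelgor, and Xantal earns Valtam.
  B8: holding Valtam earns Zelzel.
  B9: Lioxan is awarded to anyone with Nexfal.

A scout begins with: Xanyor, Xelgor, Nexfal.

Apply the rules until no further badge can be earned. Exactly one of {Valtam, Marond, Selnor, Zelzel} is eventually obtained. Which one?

With Nexfal, Lioxan is earned (B9).
With Xanyor and Nexfal, Qormor is earned (B2).
With Qormor and Lioxan, Marond is earned (B5).
Zelzel would need Valtam (B8), but Valtam is never earned. Valtam would need Nexfal, Xelgor, and Xantal (B7), but Xantal is never earned. Selnor would need Qormor and Valtam (B6), but Valtam is never earned.

Marond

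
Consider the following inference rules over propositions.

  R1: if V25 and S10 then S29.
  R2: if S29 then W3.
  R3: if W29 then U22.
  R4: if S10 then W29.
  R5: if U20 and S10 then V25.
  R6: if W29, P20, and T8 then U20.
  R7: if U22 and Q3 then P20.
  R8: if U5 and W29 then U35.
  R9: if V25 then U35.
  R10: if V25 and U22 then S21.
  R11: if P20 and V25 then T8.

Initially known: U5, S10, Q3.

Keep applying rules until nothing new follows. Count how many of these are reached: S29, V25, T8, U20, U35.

1

From S10, R4 gives W29.
From U5 and W29, R8 gives U35.
S29 would need V25 and S10 (R1), but V25 is never established.
V25 would need U20 and S10 (R5), but U20 is never established.
T8 would need P20 and V25 (R11), but V25 is never established.
U20 would need W29, P20, and T8 (R6), but T8 is never established.
U35: reached.
Reached: U35 — 1 of the 5.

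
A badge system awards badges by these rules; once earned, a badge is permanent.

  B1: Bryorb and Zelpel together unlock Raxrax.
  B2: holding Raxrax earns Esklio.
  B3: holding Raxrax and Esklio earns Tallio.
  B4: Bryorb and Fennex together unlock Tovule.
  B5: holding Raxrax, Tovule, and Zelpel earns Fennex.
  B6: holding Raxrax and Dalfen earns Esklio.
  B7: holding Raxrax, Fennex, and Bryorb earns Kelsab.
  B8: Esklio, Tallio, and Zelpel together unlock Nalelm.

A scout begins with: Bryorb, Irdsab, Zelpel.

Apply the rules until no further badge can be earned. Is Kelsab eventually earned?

Kelsab would need Raxrax, Fennex, and Bryorb (B7), but Fennex is never earned.

No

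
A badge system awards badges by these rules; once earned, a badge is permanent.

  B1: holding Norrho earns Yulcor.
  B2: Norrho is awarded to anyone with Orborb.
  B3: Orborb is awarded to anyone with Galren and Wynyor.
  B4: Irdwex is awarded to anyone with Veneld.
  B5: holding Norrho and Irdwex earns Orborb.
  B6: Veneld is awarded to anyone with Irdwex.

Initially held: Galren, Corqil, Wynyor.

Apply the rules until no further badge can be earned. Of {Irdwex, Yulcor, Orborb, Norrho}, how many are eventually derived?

3

With Galren and Wynyor, Orborb is earned (B3).
With Orborb, Norrho is earned (B2).
With Norrho, Yulcor is earned (B1).
Irdwex would need Veneld (B4), but Veneld is never earned.
Yulcor: reached.
Orborb: reached.
Norrho: reached.
Reached: Yulcor, Orborb, and Norrho — 3 of the 4.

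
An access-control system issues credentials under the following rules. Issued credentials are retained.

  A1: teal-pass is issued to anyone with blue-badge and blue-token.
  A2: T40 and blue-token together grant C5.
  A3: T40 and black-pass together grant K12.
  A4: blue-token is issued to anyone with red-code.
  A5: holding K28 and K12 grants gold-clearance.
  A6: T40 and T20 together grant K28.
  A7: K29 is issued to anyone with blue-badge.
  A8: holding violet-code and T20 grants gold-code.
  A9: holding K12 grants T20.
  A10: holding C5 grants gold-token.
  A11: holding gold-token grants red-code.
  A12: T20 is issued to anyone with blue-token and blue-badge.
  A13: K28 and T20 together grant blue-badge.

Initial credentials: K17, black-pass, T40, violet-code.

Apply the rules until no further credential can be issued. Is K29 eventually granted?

Yes

Holding T40 and black-pass grants K12 (A3).
Holding K12 grants T20 (A9).
Holding T40 and T20 grants K28 (A6).
Holding K28 and T20 grants blue-badge (A13).
Holding blue-badge grants K29 (A7).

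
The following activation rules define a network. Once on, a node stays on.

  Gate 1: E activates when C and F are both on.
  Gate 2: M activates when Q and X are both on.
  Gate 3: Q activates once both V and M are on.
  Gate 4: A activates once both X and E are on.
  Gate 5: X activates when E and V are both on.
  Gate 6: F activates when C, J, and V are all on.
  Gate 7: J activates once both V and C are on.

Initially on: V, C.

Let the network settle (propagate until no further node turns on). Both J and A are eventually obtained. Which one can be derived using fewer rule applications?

J

J: Gate 7: V and C on → J on. [1 rule application]
A: V and C are on, so J activates (Gate 7). C, J, and V are on, so F activates (Gate 6). Gate 1: C and F on → E on. E and V are on, so X activates (Gate 5). X and E are on, so A activates (Gate 4). [5 rule applications]
J needs fewer.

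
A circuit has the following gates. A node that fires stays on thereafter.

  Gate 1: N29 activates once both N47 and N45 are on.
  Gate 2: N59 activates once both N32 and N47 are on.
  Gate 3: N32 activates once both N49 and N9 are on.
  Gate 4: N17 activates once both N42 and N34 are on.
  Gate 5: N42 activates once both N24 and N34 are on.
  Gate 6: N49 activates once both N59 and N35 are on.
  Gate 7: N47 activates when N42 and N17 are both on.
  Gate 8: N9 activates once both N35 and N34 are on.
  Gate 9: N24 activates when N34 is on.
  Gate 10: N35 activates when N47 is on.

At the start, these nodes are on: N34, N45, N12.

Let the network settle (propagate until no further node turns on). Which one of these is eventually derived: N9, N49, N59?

N9

N34 is on, so N24 activates (Gate 9).
N24 and N34 are on, so N42 activates (Gate 5).
Gate 4: N42 and N34 on → N17 on.
Gate 7: N42 and N17 on → N47 on.
Gate 10: N47 on → N35 on.
N35 and N34 are on, so N9 activates (Gate 8).
N49 would need N59 and N35 (Gate 6), but N59 never turns on. N59 would need N32 and N47 (Gate 2), but N32 never turns on.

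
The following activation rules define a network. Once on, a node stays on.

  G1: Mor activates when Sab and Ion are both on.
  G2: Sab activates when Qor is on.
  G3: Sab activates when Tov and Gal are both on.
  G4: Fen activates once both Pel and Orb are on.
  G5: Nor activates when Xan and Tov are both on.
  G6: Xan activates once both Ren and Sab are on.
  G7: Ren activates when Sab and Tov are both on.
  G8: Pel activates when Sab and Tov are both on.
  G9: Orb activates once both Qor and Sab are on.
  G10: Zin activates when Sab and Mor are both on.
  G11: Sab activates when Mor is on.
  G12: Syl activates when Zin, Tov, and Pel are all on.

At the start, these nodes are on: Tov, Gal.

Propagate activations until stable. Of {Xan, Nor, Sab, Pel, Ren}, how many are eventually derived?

Tov and Gal are on, so Sab activates (G3).
Sab and Tov are on, so Pel activates (G8).
G7: Sab and Tov on → Ren on.
G6: Ren and Sab on → Xan on.
G5: Xan and Tov on → Nor on.
Xan: reached.
Nor: reached.
Sab: reached.
Pel: reached.
Ren: reached.
All 5 are reached.

5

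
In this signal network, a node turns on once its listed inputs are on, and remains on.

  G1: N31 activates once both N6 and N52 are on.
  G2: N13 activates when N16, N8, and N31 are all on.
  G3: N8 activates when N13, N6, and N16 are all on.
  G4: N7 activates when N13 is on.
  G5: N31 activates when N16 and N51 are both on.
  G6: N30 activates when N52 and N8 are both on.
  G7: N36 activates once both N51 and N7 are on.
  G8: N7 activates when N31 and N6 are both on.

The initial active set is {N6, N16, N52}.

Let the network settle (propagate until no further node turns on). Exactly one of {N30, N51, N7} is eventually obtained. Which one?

N6 and N52 are on, so N31 activates (G1).
N31 and N6 are on, so N7 activates (G8).
N30 would need N52 and N8 (G6), but N8 never turns on. No rule produces N51, and it is not given.

N7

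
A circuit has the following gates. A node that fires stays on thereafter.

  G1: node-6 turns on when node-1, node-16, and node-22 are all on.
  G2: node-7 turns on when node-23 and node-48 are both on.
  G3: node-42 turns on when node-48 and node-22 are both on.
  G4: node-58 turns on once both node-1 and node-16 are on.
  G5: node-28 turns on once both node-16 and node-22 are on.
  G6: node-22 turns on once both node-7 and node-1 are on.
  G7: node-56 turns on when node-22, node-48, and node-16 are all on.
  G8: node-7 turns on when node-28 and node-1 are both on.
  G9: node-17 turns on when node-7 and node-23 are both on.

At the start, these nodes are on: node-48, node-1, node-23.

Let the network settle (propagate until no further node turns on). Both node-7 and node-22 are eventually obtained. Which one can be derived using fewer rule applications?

node-7: node-23 and node-48 are on, so node-7 turns on (G2). [1 rule application]
node-22: node-23 and node-48 are on, so node-7 turns on (G2). G6: node-7 and node-1 on → node-22 on. [2 rule applications]
node-7 needs fewer.

node-7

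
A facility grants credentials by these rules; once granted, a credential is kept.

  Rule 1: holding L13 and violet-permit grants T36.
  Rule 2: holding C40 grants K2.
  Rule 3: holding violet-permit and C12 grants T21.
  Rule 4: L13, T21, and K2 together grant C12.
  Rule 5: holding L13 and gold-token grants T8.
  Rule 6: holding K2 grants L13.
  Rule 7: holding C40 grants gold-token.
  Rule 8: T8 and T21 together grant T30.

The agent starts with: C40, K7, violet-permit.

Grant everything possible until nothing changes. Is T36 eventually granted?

Yes

Holding C40 grants K2 (Rule 2).
Holding K2 grants L13 (Rule 6).
Holding L13 and violet-permit grants T36 (Rule 1).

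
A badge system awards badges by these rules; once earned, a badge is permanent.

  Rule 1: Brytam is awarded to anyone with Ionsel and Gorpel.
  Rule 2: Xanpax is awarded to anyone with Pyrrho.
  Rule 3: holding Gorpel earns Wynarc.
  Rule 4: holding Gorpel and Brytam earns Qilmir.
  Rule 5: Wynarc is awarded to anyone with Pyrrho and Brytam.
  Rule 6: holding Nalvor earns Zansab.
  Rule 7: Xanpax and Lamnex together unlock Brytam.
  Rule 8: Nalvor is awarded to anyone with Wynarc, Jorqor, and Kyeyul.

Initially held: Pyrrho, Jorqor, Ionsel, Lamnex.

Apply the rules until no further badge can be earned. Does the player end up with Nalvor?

Nalvor would need Wynarc, Jorqor, and Kyeyul (Rule 8), but Kyeyul is never earned.

No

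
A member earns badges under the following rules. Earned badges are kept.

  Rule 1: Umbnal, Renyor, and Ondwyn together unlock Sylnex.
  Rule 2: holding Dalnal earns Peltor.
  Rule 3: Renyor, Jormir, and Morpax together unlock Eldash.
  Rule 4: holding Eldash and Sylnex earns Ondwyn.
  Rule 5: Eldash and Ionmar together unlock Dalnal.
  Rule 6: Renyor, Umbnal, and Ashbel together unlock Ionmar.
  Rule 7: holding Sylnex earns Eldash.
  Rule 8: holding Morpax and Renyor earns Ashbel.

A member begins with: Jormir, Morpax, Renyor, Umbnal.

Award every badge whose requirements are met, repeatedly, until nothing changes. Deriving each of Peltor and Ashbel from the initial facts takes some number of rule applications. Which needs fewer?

Ashbel

Ashbel: With Morpax and Renyor, Ashbel is earned (Rule 8). [1 rule application]
Peltor: With Renyor, Jormir, and Morpax, Eldash is earned (Rule 3). With Morpax and Renyor, Ashbel is earned (Rule 8). With Renyor, Umbnal, and Ashbel, Ionmar is earned (Rule 6). With Eldash and Ionmar, Dalnal is earned (Rule 5). With Dalnal, Peltor is earned (Rule 2). [5 rule applications]
Ashbel needs fewer.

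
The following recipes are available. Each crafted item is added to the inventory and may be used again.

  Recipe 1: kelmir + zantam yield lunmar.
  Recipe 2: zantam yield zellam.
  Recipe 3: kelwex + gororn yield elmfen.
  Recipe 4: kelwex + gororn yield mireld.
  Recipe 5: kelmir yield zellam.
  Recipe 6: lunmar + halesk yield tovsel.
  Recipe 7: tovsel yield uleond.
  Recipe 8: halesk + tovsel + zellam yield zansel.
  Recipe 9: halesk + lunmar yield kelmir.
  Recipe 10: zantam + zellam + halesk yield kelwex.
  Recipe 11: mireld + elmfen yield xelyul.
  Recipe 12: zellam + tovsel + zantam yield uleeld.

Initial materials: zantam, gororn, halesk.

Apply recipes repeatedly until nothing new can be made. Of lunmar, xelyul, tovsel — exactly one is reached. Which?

zantam → zellam (Recipe 2).
zantam + zellam + halesk → kelwex (Recipe 10).
Using Recipe 3, kelwex and gororn make elmfen.
Using Recipe 4, kelwex and gororn make mireld.
mireld + elmfen → xelyul (Recipe 11).
tovsel would need lunmar and halesk (Recipe 6), but lunmar is never obtained. lunmar would need kelmir and zantam (Recipe 1), but kelmir is never obtained.

xelyul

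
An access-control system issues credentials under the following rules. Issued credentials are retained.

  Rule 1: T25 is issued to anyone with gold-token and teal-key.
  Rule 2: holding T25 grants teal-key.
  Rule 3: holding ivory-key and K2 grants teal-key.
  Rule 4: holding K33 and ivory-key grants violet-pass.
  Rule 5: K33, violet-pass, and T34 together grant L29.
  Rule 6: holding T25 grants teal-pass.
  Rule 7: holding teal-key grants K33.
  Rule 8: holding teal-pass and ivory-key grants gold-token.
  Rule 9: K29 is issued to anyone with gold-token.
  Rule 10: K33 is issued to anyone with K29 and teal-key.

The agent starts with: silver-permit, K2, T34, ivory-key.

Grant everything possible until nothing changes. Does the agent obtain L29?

Holding ivory-key and K2 grants teal-key (Rule 3).
Holding teal-key grants K33 (Rule 7).
Holding K33 and ivory-key grants violet-pass (Rule 4).
Holding K33, violet-pass, and T34 grants L29 (Rule 5).

Yes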